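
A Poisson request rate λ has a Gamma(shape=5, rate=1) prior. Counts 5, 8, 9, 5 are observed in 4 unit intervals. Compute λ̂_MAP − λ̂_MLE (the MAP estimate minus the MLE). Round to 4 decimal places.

Σxᵢ = 27. Posterior is Gamma(32, 5); MAP = (32−1)/5 = 31/5 ≈ 6.20000.
MLE = x̄ = 27/4 ≈ 6.75000.
Difference = 31/5 − 27/4 = -11/20 ≈ -0.5500.

MAP − MLE = -0.5500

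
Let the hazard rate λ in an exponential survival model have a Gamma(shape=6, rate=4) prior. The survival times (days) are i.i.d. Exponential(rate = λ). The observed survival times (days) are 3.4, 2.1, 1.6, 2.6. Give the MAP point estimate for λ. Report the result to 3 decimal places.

The Exponential(rate=λ) likelihood is ∝ λ^n e^(−λΣtᵢ). Here n = 4 and Σtᵢ = 3.4 + 2.1 + 1.6 + 2.6 = 9.7.
Posterior ∝ λ^5e^(−4λ) · λ^4e^(−9.7λ) = λ^9e^(−13.7λ), i.e. Gamma(10, 13.7).
Mode = (a−1)/b = 9/13.7 ≈ 0.657.

λ̂_MAP = 0.657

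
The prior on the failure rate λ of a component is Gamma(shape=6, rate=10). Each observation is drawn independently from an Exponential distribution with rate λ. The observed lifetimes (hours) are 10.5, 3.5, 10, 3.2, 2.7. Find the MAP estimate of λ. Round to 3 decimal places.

The Exponential(rate=λ) likelihood is ∝ λ^n e^(−λΣtᵢ). Here n = 5 and Σtᵢ = 10.5 + 3.5 + 10 + 3.2 + 2.7 = 29.9.
Posterior ∝ λ^5e^(−10λ) · λ^5e^(−29.9λ) = λ^10e^(−39.9λ), i.e. Gamma(11, 39.9).
Mode = (a−1)/b = 10/39.9 ≈ 0.251.

λ̂_MAP = 0.251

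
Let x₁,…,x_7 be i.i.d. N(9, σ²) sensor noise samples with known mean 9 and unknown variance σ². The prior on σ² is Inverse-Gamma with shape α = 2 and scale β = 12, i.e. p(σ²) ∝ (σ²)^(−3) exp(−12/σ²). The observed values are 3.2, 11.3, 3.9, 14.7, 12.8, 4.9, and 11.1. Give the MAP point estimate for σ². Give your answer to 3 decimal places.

Sum of squared deviations about the known mean: SS = (3.2−9)² + (11.3−9)² + (3.9−9)² + (14.7−9)² + (12.8−9)² + (4.9−9)² + (11.1−9)² = 133.09.
The Normal likelihood contributes (σ²)^(−n/2) exp(−SS/(2σ²)), so the posterior is Inverse-Gamma(α + n/2, β + SS/2) = Inverse-Gamma(5.5, 78.545).
The mode of Inverse-Gamma(a, b) is b/(a+1) = 78.545/6.5 ≈ 12.084.

σ̂²_MAP = 12.084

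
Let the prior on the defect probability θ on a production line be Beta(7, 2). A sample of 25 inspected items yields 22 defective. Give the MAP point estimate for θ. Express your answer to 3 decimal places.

Prior: Beta(7, 2).
Data: 22 successes in 25 trials. The binomial likelihood contributes θ^22(1−θ)^3, so the posterior is Beta(7+22, 2+3) = Beta(29, 5).
For Beta(a, b) with a, b > 1 the mode is (a−1)/(a+b−2) = 28/32 ≈ 0.875.

θ̂_MAP = 0.875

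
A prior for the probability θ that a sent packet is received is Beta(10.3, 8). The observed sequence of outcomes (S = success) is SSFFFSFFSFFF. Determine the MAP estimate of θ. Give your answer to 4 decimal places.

Prior: Beta(10.3, 8).
Data: 4 successes in 12 trials (from the sequence). The binomial likelihood contributes θ^4(1−θ)^8, so the posterior is Beta(10.3+4, 8+8) = Beta(14.3, 16).
For Beta(a, b) with a, b > 1 the mode is (a−1)/(a+b−2) = 13.3/28.3 ≈ 0.4700.

θ̂_MAP = 0.4700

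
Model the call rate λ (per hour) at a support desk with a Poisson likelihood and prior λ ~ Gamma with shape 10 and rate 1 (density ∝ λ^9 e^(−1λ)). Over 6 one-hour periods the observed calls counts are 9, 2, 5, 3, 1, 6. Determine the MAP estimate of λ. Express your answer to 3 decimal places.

Σxᵢ = 9+2+5+3+1+6 = 26, with n = 6.
Posterior ∝ λ^9e^(−1λ) · λ^26e^(−6λ) = λ^35e^(−7λ), i.e. Gamma(shape=36, rate=7).
The mode of a Gamma(a, b) with a ≥ 1 (shape–rate) is (a−1)/b = 35/7 ≈ 5.000.

λ̂_MAP = 5.000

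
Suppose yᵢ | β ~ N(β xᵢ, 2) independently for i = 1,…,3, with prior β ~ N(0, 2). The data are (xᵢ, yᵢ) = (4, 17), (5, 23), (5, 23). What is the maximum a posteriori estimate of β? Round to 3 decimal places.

β̂_MAP = 4.448

log p(β | y) = −Σ(yᵢ − βxᵢ)²/(2·2) − β²/(2·2) + const.
Setting the derivative to zero: Σxᵢ(yᵢ − βxᵢ)/2 − β/2 = 0, so β = Σxᵢyᵢ / (Σxᵢ² + σ²/τ²).
Σxᵢyᵢ = 4·17 + 5·23 + 5·23 = 298; Σxᵢ² = 66; σ²/τ² = 1.
β̂_MAP = 298 / (66 + 1) = 298/67 ≈ 4.448.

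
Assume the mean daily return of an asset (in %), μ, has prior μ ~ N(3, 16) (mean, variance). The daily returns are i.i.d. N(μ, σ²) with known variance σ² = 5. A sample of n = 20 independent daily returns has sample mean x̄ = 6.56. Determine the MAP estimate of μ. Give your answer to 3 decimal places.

μ̂_MAP = 6.505

n = 20, x̄ = 6.56.
For a Normal prior and Normal likelihood with known variance, the posterior is Normal; its mode equals its mean, the precision-weighted average.
Prior precision 1/σ₀² = 1/16 = 0.0625; data precision n/σ² = 20/5 = 4.
μ̂ = (0.0625·3 + 4·6.56) / (0.0625 + 4) = 26.4275/4.0625 = 10571/1625 ≈ 6.505.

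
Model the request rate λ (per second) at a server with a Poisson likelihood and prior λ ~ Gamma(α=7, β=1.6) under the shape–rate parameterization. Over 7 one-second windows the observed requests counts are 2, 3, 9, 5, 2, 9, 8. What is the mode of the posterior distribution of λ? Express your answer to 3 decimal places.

Σxᵢ = 2+3+9+5+2+9+8 = 38, with n = 7.
Posterior ∝ λ^6e^(−1.6λ) · λ^38e^(−7λ) = λ^44e^(−8.6λ), i.e. Gamma(shape=45, rate=8.6).
The mode of a Gamma(a, b) with a ≥ 1 (shape–rate) is (a−1)/b = 44/8.6 ≈ 5.116.

λ̂_MAP = 5.116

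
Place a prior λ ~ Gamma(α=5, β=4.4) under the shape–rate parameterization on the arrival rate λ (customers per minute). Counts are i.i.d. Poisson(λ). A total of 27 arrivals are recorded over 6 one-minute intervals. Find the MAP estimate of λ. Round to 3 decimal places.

Σxᵢ = 27, n = 6.
Posterior ∝ λ^4e^(−4.4λ) · λ^27e^(−6λ) = λ^31e^(−10.4λ), i.e. Gamma(shape=32, rate=10.4).
The mode of a Gamma(a, b) with a ≥ 1 (shape–rate) is (a−1)/b = 31/10.4 ≈ 2.981.

λ̂_MAP = 2.981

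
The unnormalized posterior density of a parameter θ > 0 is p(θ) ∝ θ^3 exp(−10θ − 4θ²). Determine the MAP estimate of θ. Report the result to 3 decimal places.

ℓ'(θ) = 3/θ − 10 − 8θ. Setting this to zero and multiplying by θ: 8θ² + 10θ − 3 = 0.
θ = (−10 + √(10² + 4·8·3)) / (2·8) = (−10 + √196) / 16 = (−10 + 14)/16 = 1/4.
ℓ''(θ) = −3/θ² − 8 < 0, confirming a maximum.

θ̂_MAP = 0.250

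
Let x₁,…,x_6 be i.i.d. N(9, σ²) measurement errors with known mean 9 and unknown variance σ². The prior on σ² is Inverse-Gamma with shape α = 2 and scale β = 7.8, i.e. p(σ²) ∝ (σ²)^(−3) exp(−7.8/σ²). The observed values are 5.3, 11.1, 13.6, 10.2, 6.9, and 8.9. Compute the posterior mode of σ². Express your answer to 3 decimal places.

σ̂²_MAP = 5.060

Sum of squared deviations about the known mean: SS = (5.3−9)² + (11.1−9)² + (13.6−9)² + (10.2−9)² + (6.9−9)² + (8.9−9)² = 45.12.
The Normal likelihood contributes (σ²)^(−n/2) exp(−SS/(2σ²)), so the posterior is Inverse-Gamma(α + n/2, β + SS/2) = Inverse-Gamma(5, 30.36).
The mode of Inverse-Gamma(a, b) is b/(a+1) = 30.36/6 ≈ 5.060.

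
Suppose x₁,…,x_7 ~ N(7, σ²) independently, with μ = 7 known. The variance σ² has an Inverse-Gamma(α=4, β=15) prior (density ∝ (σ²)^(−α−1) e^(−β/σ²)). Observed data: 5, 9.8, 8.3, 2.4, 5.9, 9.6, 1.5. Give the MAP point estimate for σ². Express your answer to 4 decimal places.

σ̂²_MAP = 6.0535

Sum of squared deviations about the known mean: SS = (5−7)² + (9.8−7)² + (8.3−7)² + (2.4−7)² + (5.9−7)² + (9.6−7)² + (1.5−7)² = 72.91.
The Normal likelihood contributes (σ²)^(−n/2) exp(−SS/(2σ²)), so the posterior is Inverse-Gamma(α + n/2, β + SS/2) = Inverse-Gamma(7.5, 51.455).
The mode of Inverse-Gamma(a, b) is b/(a+1) = 51.455/8.5 ≈ 6.0535.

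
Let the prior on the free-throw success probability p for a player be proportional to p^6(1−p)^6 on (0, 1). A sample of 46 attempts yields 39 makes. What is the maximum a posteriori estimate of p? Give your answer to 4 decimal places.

The prior density ∝ p^6(1−p)^6 is the kernel of Beta(7, 7).
Data: 39 successes in 46 trials. The binomial likelihood contributes p^39(1−p)^7, so the posterior is Beta(7+39, 7+7) = Beta(46, 14).
For Beta(a, b) with a, b > 1 the mode is (a−1)/(a+b−2) = 45/58 ≈ 0.7759.

p̂_MAP = 0.7759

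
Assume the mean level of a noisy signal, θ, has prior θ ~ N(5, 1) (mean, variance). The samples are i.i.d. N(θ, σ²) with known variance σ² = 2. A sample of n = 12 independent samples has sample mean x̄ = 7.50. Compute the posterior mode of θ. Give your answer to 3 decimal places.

n = 12, x̄ = 7.50.
For a Normal prior and Normal likelihood with known variance, the posterior is Normal; its mode equals its mean, the precision-weighted average.
Prior precision 1/σ₀² = 1/1 = 1; data precision n/σ² = 12/2 = 6.
θ̂ = (1·5 + 6·7.5) / (1 + 6) = 50/7 ≈ 7.143.

θ̂_MAP = 7.143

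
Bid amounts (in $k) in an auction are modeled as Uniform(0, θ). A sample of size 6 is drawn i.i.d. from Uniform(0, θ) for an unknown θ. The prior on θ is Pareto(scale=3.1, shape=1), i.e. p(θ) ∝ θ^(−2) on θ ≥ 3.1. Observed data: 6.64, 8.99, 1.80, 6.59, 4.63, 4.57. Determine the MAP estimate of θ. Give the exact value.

θ̂_MAP = 8.99

The Uniform(0, θ) likelihood is θ^(−n) for θ ≥ max(xᵢ), zero otherwise. Here max(xᵢ) = 8.99.
Posterior ∝ θ^(−2) · θ^(−6) = θ^(−8) on θ ≥ max(3.1, 8.99) = 8.99.
This density is strictly decreasing in θ, so the posterior mode lies at the lower boundary of the support.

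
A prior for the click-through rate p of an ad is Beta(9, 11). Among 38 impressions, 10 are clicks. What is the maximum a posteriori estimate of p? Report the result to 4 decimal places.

p̂_MAP = 0.3214

Prior: Beta(9, 11).
Data: 10 successes in 38 trials. The binomial likelihood contributes p^10(1−p)^28, so the posterior is Beta(9+10, 11+28) = Beta(19, 39).
For Beta(a, b) with a, b > 1 the mode is (a−1)/(a+b−2) = 18/56 ≈ 0.3214.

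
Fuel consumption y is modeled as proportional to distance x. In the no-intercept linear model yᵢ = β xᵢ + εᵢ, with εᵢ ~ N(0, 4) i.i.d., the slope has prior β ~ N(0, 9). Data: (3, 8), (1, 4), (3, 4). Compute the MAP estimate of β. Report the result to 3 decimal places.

β̂_MAP = 2.057

log p(β | y) = −Σ(yᵢ − βxᵢ)²/(2·4) − β²/(2·9) + const.
Setting the derivative to zero: Σxᵢ(yᵢ − βxᵢ)/4 − β/9 = 0, so β = Σxᵢyᵢ / (Σxᵢ² + σ²/τ²).
Σxᵢyᵢ = 3·8 + 1·4 + 3·4 = 40; Σxᵢ² = 19; σ²/τ² = 4/9.
β̂_MAP = 40 / (19 + 4/9) = 40/(175/9) = 72/35 ≈ 2.057.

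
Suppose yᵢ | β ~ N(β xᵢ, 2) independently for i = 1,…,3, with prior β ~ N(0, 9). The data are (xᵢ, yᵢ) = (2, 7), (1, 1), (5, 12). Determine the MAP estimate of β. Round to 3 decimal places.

log p(β | y) = −Σ(yᵢ − βxᵢ)²/(2·2) − β²/(2·9) + const.
Setting the derivative to zero: Σxᵢ(yᵢ − βxᵢ)/2 − β/9 = 0, so β = Σxᵢyᵢ / (Σxᵢ² + σ²/τ²).
Σxᵢyᵢ = 2·7 + 1·1 + 5·12 = 75; Σxᵢ² = 30; σ²/τ² = 2/9.
β̂_MAP = 75 / (30 + 2/9) = 75/(272/9) = 675/272 ≈ 2.482.

β̂_MAP = 2.482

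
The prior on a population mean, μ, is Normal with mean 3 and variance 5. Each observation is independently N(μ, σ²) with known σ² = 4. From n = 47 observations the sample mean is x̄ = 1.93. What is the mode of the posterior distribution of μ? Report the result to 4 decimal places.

μ̂_MAP = 1.9479

n = 47, x̄ = 1.93.
For a Normal prior and Normal likelihood with known variance, the posterior is Normal; its mode equals its mean, the precision-weighted average.
Prior precision 1/σ₀² = 1/5 = 0.2; data precision n/σ² = 47/4 = 11.75.
μ̂ = (0.2·3 + 11.75·1.93) / (0.2 + 11.75) = 23.2775/11.95 = 9311/4780 ≈ 1.9479.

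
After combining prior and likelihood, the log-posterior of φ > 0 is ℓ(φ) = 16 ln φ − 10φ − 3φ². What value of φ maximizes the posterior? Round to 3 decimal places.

φ̂_MAP = 1.000

ℓ'(φ) = 16/φ − 10 − 6φ. Setting this to zero and multiplying by φ: 6φ² + 10φ − 16 = 0.
φ = (−10 + √(10² + 4·6·16)) / (2·6) = (−10 + √484) / 12 = (−10 + 22)/12 = 1.
ℓ''(φ) = −16/φ² − 6 < 0, confirming a maximum.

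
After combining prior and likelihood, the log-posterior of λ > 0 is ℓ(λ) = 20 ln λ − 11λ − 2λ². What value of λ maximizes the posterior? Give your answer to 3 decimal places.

ℓ'(λ) = 20/λ − 11 − 4λ. Setting this to zero and multiplying by λ: 4λ² + 11λ − 20 = 0.
λ = (−11 + √(11² + 4·4·20)) / (2·4) = (−11 + √441) / 8 = (−11 + 21)/8 = 5/4.
ℓ''(λ) = −20/λ² − 4 < 0, confirming a maximum.

λ̂_MAP = 1.250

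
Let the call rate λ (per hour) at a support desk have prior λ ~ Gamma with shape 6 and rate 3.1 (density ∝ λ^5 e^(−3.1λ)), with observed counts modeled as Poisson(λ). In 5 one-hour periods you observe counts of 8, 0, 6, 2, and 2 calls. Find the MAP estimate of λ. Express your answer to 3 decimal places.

Σxᵢ = 8+0+6+2+2 = 18, with n = 5.
Posterior ∝ λ^5e^(−3.1λ) · λ^18e^(−5λ) = λ^23e^(−8.1λ), i.e. Gamma(shape=24, rate=8.1).
The mode of a Gamma(a, b) with a ≥ 1 (shape–rate) is (a−1)/b = 23/8.1 ≈ 2.840.

λ̂_MAP = 2.840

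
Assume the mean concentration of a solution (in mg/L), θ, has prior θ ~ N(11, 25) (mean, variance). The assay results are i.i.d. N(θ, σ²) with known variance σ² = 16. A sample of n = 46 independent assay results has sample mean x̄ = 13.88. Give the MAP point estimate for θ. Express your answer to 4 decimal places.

n = 46, x̄ = 13.88.
For a Normal prior and Normal likelihood with known variance, the posterior is Normal; its mode equals its mean, the precision-weighted average.
Prior precision 1/σ₀² = 1/25 = 0.04; data precision n/σ² = 46/16 = 2.875.
θ̂ = (0.04·11 + 2.875·13.88) / (0.04 + 2.875) = 40.345/2.915 = 8069/583 ≈ 13.8405.

θ̂_MAP = 13.8405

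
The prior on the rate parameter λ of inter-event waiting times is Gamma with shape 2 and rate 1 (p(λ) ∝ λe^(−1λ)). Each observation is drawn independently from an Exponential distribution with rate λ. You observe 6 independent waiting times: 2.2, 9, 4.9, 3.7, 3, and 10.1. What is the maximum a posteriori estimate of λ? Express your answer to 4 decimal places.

The Exponential(rate=λ) likelihood is ∝ λ^n e^(−λΣtᵢ). Here n = 6 and Σtᵢ = 2.2 + 9 + 4.9 + 3.7 + 3 + 10.1 = 32.9.
Posterior ∝ λe^(−1λ) · λ^6e^(−32.9λ) = λ^7e^(−33.9λ), i.e. Gamma(8, 33.9).
Mode = (a−1)/b = 7/33.9 ≈ 0.2065.

λ̂_MAP = 0.2065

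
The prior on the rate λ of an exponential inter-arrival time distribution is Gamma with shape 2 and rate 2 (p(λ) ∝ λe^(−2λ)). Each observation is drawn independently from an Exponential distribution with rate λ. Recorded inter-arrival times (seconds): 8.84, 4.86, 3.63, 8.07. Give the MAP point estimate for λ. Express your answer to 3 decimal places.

λ̂_MAP = 0.182

The Exponential(rate=λ) likelihood is ∝ λ^n e^(−λΣtᵢ). Here n = 4 and Σtᵢ = 8.84 + 4.86 + 3.63 + 8.07 = 25.40.
Posterior ∝ λe^(−2λ) · λ^4e^(−25.40λ) = λ^5e^(−27.40λ), i.e. Gamma(6, 27.40).
Mode = (a−1)/b = 5/27.40 ≈ 0.182.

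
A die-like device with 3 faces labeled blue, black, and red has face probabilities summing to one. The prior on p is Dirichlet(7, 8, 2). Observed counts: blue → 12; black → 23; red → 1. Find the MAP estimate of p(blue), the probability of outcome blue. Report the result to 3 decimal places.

MAP estimate of p(blue) = 0.360

The posterior is Dirichlet(αᵢ + nᵢ) = Dirichlet(19, 31, 3).
For a Dirichlet(a₁,…,a_K) with all aᵢ > 1, the mode has j-th component (aⱼ − 1)/(Σaᵢ − K).
Here Σaᵢ = 53 and K = 3, so p(blue) = (19 − 1)/(53 − 3) = 18/50 ≈ 0.360.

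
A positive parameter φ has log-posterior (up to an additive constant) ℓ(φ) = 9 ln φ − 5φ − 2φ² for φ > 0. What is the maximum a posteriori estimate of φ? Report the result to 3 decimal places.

φ̂_MAP = 1.000

ℓ'(φ) = 9/φ − 5 − 4φ. Setting this to zero and multiplying by φ: 4φ² + 5φ − 9 = 0.
φ = (−5 + √(5² + 4·4·9)) / (2·4) = (−5 + √169) / 8 = (−5 + 13)/8 = 1.
ℓ''(φ) = −9/φ² − 4 < 0, confirming a maximum.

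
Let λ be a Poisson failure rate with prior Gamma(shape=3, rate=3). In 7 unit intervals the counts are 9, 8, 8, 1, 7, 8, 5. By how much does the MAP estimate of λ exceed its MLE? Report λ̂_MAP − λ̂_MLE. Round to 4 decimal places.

MAP − MLE = -1.7714

Σxᵢ = 46. Posterior is Gamma(49, 10); MAP = (49−1)/10 = 48/10 ≈ 4.80000.
MLE = x̄ = 46/7 ≈ 6.57143.
Difference = 48/10 − 46/7 = -62/35 ≈ -1.7714.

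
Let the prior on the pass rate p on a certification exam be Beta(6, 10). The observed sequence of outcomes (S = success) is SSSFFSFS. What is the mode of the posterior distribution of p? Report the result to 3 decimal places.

p̂_MAP = 0.455

Prior: Beta(6, 10).
Data: 5 successes in 8 trials (from the sequence). The binomial likelihood contributes p^5(1−p)^3, so the posterior is Beta(6+5, 10+3) = Beta(11, 13).
For Beta(a, b) with a, b > 1 the mode is (a−1)/(a+b−2) = 10/22 ≈ 0.455.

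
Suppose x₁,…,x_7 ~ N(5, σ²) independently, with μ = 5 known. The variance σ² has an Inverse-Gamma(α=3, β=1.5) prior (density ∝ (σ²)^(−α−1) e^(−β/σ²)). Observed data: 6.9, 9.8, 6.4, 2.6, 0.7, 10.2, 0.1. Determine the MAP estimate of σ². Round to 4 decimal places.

Sum of squared deviations about the known mean: SS = (6.9−5)² + (9.8−5)² + (6.4−5)² + (2.6−5)² + (0.7−5)² + (10.2−5)² + (0.1−5)² = 103.91.
The Normal likelihood contributes (σ²)^(−n/2) exp(−SS/(2σ²)), so the posterior is Inverse-Gamma(α + n/2, β + SS/2) = Inverse-Gamma(6.5, 53.455).
The mode of Inverse-Gamma(a, b) is b/(a+1) = 53.455/7.5 ≈ 7.1273.

σ̂²_MAP = 7.1273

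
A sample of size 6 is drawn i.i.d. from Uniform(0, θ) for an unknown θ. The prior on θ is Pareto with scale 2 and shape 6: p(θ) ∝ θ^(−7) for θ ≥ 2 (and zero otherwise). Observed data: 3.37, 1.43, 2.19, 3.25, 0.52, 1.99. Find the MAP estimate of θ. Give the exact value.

θ̂_MAP = 3.37

The Uniform(0, θ) likelihood is θ^(−n) for θ ≥ max(xᵢ), zero otherwise. Here max(xᵢ) = 3.37.
Posterior ∝ θ^(−7) · θ^(−6) = θ^(−13) on θ ≥ max(2, 3.37) = 3.37.
This density is strictly decreasing in θ, so the posterior mode lies at the lower boundary of the support.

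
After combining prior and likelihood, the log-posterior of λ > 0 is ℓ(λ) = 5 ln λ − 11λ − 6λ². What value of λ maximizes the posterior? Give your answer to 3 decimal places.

ℓ'(λ) = 5/λ − 11 − 12λ. Setting this to zero and multiplying by λ: 12λ² + 11λ − 5 = 0.
λ = (−11 + √(11² + 4·12·5)) / (2·12) = (−11 + √361) / 24 = (−11 + 19)/24 = 1/3.
ℓ''(λ) = −5/λ² − 12 < 0, confirming a maximum.

λ̂_MAP = 0.333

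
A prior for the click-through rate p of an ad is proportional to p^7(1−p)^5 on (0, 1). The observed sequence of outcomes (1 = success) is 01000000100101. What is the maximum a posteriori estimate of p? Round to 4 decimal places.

p̂_MAP = 0.4231

The prior density ∝ p^7(1−p)^5 is the kernel of Beta(8, 6).
Data: 4 successes in 14 trials (from the sequence). The binomial likelihood contributes p^4(1−p)^10, so the posterior is Beta(8+4, 6+10) = Beta(12, 16).
For Beta(a, b) with a, b > 1 the mode is (a−1)/(a+b−2) = 11/26 ≈ 0.4231.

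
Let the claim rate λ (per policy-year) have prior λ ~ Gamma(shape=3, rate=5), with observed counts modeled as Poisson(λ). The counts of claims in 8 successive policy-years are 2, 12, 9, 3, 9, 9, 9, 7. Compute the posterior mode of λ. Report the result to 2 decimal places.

λ̂_MAP = 4.77

Σxᵢ = 2+12+9+3+9+9+9+7 = 60, with n = 8.
Posterior ∝ λ^2e^(−5λ) · λ^60e^(−8λ) = λ^62e^(−13λ), i.e. Gamma(shape=63, rate=13).
The mode of a Gamma(a, b) with a ≥ 1 (shape–rate) is (a−1)/b = 62/13 ≈ 4.77.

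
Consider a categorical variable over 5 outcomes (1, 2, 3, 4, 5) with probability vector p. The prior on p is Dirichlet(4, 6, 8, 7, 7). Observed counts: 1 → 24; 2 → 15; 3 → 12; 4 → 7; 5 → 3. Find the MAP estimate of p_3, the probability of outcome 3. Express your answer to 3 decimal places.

The posterior is Dirichlet(αᵢ + nᵢ) = Dirichlet(28, 21, 20, 14, 10).
For a Dirichlet(a₁,…,a_K) with all aᵢ > 1, the mode has j-th component (aⱼ − 1)/(Σaᵢ − K).
Here Σaᵢ = 93 and K = 5, so p_3 = (20 − 1)/(93 − 5) = 19/88 ≈ 0.216.

MAP estimate: 0.216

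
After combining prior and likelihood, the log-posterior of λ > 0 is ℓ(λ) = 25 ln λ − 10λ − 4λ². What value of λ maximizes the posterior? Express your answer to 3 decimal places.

ℓ'(λ) = 25/λ − 10 − 8λ. Setting this to zero and multiplying by λ: 8λ² + 10λ − 25 = 0.
λ = (−10 + √(10² + 4·8·25)) / (2·8) = (−10 + √900) / 16 = (−10 + 30)/16 = 5/4.
ℓ''(λ) = −25/λ² − 8 < 0, confirming a maximum.

λ̂_MAP = 1.250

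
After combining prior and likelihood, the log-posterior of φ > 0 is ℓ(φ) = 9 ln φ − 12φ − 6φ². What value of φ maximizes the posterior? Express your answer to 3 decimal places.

φ̂_MAP = 0.500

ℓ'(φ) = 9/φ − 12 − 12φ. Setting this to zero and multiplying by φ: 12φ² + 12φ − 9 = 0.
φ = (−12 + √(12² + 4·12·9)) / (2·12) = (−12 + √576) / 24 = (−12 + 24)/24 = 1/2.
ℓ''(φ) = −9/φ² − 12 < 0, confirming a maximum.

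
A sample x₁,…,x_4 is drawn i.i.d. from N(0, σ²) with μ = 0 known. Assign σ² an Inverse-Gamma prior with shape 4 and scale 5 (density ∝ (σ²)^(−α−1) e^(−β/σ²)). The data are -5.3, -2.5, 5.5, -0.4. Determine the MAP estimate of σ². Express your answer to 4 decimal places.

Sum of squared deviations about the known mean: SS = (-5.3−0)² + (-2.5−0)² + (5.5−0)² + (-0.4−0)² = 64.75.
The Normal likelihood contributes (σ²)^(−n/2) exp(−SS/(2σ²)), so the posterior is Inverse-Gamma(α + n/2, β + SS/2) = Inverse-Gamma(6, 37.375).
The mode of Inverse-Gamma(a, b) is b/(a+1) = 37.375/7 ≈ 5.3393.

σ̂²_MAP = 5.3393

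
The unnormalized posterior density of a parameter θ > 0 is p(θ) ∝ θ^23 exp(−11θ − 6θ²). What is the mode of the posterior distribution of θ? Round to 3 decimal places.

ℓ'(θ) = 23/θ − 11 − 12θ. Setting this to zero and multiplying by θ: 12θ² + 11θ − 23 = 0.
θ = (−11 + √(11² + 4·12·23)) / (2·12) = (−11 + √1225) / 24 = (−11 + 35)/24 = 1.
ℓ''(θ) = −23/θ² − 12 < 0, confirming a maximum.

θ̂_MAP = 1.000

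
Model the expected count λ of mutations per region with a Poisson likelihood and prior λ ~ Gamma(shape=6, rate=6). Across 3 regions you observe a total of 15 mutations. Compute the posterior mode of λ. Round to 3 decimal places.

Σxᵢ = 15, n = 3.
Posterior ∝ λ^5e^(−6λ) · λ^15e^(−3λ) = λ^20e^(−9λ), i.e. Gamma(shape=21, rate=9).
The mode of a Gamma(a, b) with a ≥ 1 (shape–rate) is (a−1)/b = 20/9 ≈ 2.222.

λ̂_MAP = 2.222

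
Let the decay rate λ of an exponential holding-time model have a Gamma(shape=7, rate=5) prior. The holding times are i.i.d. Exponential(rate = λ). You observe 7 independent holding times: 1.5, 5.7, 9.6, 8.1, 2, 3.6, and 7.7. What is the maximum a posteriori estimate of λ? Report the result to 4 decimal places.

The Exponential(rate=λ) likelihood is ∝ λ^n e^(−λΣtᵢ). Here n = 7 and Σtᵢ = 1.5 + 5.7 + 9.6 + 8.1 + 2 + 3.6 + 7.7 = 38.2.
Posterior ∝ λ^6e^(−5λ) · λ^7e^(−38.2λ) = λ^13e^(−43.2λ), i.e. Gamma(14, 43.2).
Mode = (a−1)/b = 13/43.2 ≈ 0.3009.

λ̂_MAP = 0.3009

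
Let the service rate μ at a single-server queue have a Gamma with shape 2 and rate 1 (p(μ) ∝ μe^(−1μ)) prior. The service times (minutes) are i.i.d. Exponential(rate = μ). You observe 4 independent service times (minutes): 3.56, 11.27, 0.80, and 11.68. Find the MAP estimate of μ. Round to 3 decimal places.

μ̂_MAP = 0.177

The Exponential(rate=μ) likelihood is ∝ μ^n e^(−μΣtᵢ). Here n = 4 and Σtᵢ = 3.56 + 11.27 + 0.80 + 11.68 = 27.31.
Posterior ∝ μe^(−1μ) · μ^4e^(−27.31μ) = μ^5e^(−28.31μ), i.e. Gamma(6, 28.31).
Mode = (a−1)/b = 5/28.31 ≈ 0.177.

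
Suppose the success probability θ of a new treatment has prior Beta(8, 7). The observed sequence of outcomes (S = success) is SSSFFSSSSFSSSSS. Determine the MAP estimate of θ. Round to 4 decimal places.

Prior: Beta(8, 7).
Data: 12 successes in 15 trials (from the sequence). The binomial likelihood contributes θ^12(1−θ)^3, so the posterior is Beta(8+12, 7+3) = Beta(20, 10).
For Beta(a, b) with a, b > 1 the mode is (a−1)/(a+b−2) = 19/28 ≈ 0.6786.

θ̂_MAP = 0.6786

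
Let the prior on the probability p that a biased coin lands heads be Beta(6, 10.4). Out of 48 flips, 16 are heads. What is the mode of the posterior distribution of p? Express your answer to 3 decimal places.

p̂_MAP = 0.337

Prior: Beta(6, 10.4).
Data: 16 successes in 48 trials. The binomial likelihood contributes p^16(1−p)^32, so the posterior is Beta(6+16, 10.4+32) = Beta(22, 42.4).
For Beta(a, b) with a, b > 1 the mode is (a−1)/(a+b−2) = 21/62.4 ≈ 0.337.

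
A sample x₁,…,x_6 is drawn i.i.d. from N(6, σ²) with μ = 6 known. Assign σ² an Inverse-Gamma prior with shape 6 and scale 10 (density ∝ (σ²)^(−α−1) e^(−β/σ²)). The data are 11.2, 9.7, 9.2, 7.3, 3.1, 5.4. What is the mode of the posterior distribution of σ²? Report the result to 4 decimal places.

Sum of squared deviations about the known mean: SS = (11.2−6)² + (9.7−6)² + (9.2−6)² + (7.3−6)² + (3.1−6)² + (5.4−6)² = 61.43.
The Normal likelihood contributes (σ²)^(−n/2) exp(−SS/(2σ²)), so the posterior is Inverse-Gamma(α + n/2, β + SS/2) = Inverse-Gamma(9, 40.715).
The mode of Inverse-Gamma(a, b) is b/(a+1) = 40.715/10 ≈ 4.0715.

σ̂²_MAP = 4.0715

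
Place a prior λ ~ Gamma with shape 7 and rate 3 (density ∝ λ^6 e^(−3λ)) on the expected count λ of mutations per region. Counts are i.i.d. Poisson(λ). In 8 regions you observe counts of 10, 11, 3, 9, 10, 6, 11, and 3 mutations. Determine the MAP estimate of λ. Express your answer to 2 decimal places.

Σxᵢ = 10+11+3+9+10+6+11+3 = 63, with n = 8.
Posterior ∝ λ^6e^(−3λ) · λ^63e^(−8λ) = λ^69e^(−11λ), i.e. Gamma(shape=70, rate=11).
The mode of a Gamma(a, b) with a ≥ 1 (shape–rate) is (a−1)/b = 69/11 ≈ 6.27.

λ̂_MAP = 6.27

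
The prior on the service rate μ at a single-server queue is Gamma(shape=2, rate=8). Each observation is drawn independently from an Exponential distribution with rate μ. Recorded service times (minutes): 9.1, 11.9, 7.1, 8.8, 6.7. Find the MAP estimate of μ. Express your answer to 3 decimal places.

The Exponential(rate=μ) likelihood is ∝ μ^n e^(−μΣtᵢ). Here n = 5 and Σtᵢ = 9.1 + 11.9 + 7.1 + 8.8 + 6.7 = 43.6.
Posterior ∝ μe^(−8μ) · μ^5e^(−43.6μ) = μ^6e^(−51.6μ), i.e. Gamma(7, 51.6).
Mode = (a−1)/b = 6/51.6 ≈ 0.116.

μ̂_MAP = 0.116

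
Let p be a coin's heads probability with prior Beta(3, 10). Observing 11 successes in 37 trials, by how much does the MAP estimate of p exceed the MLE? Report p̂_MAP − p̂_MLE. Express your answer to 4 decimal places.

MAP − MLE = -0.0265

Posterior is Beta(14, 36); MAP = (14−1)/(50−2) = 13/48 ≈ 0.27083.
MLE ignores the prior: p̂_MLE = k/n = 11/37 ≈ 0.29730.
Difference = 13/48 − 11/37 = -47/1776 ≈ -0.0265.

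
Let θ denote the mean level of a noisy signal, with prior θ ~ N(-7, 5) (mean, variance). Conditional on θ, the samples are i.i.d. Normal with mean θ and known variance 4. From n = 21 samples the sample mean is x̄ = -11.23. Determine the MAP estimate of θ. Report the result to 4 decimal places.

θ̂_MAP = -11.0748

n = 21, x̄ = -11.23.
For a Normal prior and Normal likelihood with known variance, the posterior is Normal; its mode equals its mean, the precision-weighted average.
Prior precision 1/σ₀² = 1/5 = 0.2; data precision n/σ² = 21/4 = 5.25.
θ̂ = (0.2·(-7) + 5.25·(-11.23)) / (0.2 + 5.25) = (-60.3575)/5.45 = -24143/2180 ≈ -11.0748.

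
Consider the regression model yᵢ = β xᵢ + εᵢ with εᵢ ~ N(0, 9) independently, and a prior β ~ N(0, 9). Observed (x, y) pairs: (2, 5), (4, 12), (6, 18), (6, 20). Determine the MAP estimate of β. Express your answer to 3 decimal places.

log p(β | y) = −Σ(yᵢ − βxᵢ)²/(2·9) − β²/(2·9) + const.
Setting the derivative to zero: Σxᵢ(yᵢ − βxᵢ)/9 − β/9 = 0, so β = Σxᵢyᵢ / (Σxᵢ² + σ²/τ²).
Σxᵢyᵢ = 2·5 + 4·12 + 6·18 + 6·20 = 286; Σxᵢ² = 92; σ²/τ² = 1.
β̂_MAP = 286 / (92 + 1) = 286/93 ≈ 3.075.

β̂_MAP = 3.075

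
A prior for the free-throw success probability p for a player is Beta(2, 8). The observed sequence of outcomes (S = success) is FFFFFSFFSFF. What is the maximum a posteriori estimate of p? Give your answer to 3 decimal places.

p̂_MAP = 0.158

Prior: Beta(2, 8).
Data: 2 successes in 11 trials (from the sequence). The binomial likelihood contributes p^2(1−p)^9, so the posterior is Beta(2+2, 8+9) = Beta(4, 17).
For Beta(a, b) with a, b > 1 the mode is (a−1)/(a+b−2) = 3/19 ≈ 0.158.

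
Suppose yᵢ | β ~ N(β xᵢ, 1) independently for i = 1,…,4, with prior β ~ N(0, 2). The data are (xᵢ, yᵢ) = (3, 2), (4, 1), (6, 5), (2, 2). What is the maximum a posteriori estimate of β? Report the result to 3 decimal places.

log p(β | y) = −Σ(yᵢ − βxᵢ)²/(2·1) − β²/(2·2) + const.
Setting the derivative to zero: Σxᵢ(yᵢ − βxᵢ)/1 − β/2 = 0, so β = Σxᵢyᵢ / (Σxᵢ² + σ²/τ²).
Σxᵢyᵢ = 3·2 + 4·1 + 6·5 + 2·2 = 44; Σxᵢ² = 65; σ²/τ² = 0.5.
β̂_MAP = 44 / (65 + 0.5) = 44/65.5 ≈ 0.672.

β̂_MAP = 0.672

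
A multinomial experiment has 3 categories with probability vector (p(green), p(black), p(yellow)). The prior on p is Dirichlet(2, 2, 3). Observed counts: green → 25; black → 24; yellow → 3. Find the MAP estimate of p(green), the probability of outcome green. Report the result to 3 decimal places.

MAP estimate of p(green) = 0.464

The posterior is Dirichlet(αᵢ + nᵢ) = Dirichlet(27, 26, 6).
For a Dirichlet(a₁,…,a_K) with all aᵢ > 1, the mode has j-th component (aⱼ − 1)/(Σaᵢ − K).
Here Σaᵢ = 59 and K = 3, so p(green) = (27 − 1)/(59 − 3) = 26/56 ≈ 0.464.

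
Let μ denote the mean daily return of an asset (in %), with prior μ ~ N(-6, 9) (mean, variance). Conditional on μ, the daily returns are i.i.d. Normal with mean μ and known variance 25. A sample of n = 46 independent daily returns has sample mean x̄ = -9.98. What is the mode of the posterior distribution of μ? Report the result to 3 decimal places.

n = 46, x̄ = -9.98.
For a Normal prior and Normal likelihood with known variance, the posterior is Normal; its mode equals its mean, the precision-weighted average.
Prior precision 1/σ₀² = 1/9; data precision n/σ² = 46/25 = 1.84.
μ̂ = ((1/9)·(-6) + 1.84·(-9.98)) / (1/9 + 1.84) = (-35681/1875)/(439/225) = -107043/10975 ≈ -9.753.

μ̂_MAP = -9.753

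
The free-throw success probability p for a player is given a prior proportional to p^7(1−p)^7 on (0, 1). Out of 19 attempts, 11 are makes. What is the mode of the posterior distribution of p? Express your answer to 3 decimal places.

The prior density ∝ p^7(1−p)^7 is the kernel of Beta(8, 8).
Data: 11 successes in 19 trials. The binomial likelihood contributes p^11(1−p)^8, so the posterior is Beta(8+11, 8+8) = Beta(19, 16).
For Beta(a, b) with a, b > 1 the mode is (a−1)/(a+b−2) = 18/33 ≈ 0.545.

p̂_MAP = 0.545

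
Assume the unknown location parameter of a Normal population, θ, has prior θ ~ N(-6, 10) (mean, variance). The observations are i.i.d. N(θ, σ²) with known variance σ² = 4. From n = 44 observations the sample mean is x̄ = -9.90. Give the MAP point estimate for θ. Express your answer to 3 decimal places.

θ̂_MAP = -9.865

n = 44, x̄ = -9.90.
For a Normal prior and Normal likelihood with known variance, the posterior is Normal; its mode equals its mean, the precision-weighted average.
Prior precision 1/σ₀² = 1/10 = 0.1; data precision n/σ² = 44/4 = 11.
θ̂ = (0.1·(-6) + 11·(-9.9)) / (0.1 + 11) = (-109.5)/11.1 = -365/37 ≈ -9.865.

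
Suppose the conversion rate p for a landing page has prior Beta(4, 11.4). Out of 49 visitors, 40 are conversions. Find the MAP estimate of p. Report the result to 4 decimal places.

Prior: Beta(4, 11.4).
Data: 40 successes in 49 trials. The binomial likelihood contributes p^40(1−p)^9, so the posterior is Beta(4+40, 11.4+9) = Beta(44, 20.4).
For Beta(a, b) with a, b > 1 the mode is (a−1)/(a+b−2) = 43/62.4 ≈ 0.6891.

p̂_MAP = 0.6891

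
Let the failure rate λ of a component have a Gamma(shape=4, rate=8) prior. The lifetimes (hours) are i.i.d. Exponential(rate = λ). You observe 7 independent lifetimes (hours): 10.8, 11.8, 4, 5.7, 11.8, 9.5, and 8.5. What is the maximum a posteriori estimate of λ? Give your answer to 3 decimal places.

λ̂_MAP = 0.143

The Exponential(rate=λ) likelihood is ∝ λ^n e^(−λΣtᵢ). Here n = 7 and Σtᵢ = 10.8 + 11.8 + 4 + 5.7 + 11.8 + 9.5 + 8.5 = 62.1.
Posterior ∝ λ^3e^(−8λ) · λ^7e^(−62.1λ) = λ^10e^(−70.1λ), i.e. Gamma(11, 70.1).
Mode = (a−1)/b = 10/70.1 ≈ 0.143.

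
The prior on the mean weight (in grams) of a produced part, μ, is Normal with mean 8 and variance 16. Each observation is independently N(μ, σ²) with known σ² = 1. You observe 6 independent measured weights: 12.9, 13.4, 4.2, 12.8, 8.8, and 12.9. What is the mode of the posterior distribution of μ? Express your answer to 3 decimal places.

μ̂_MAP = 10.804

n = 6; x̄ = (12.9 + 13.4 + 4.2 + 12.8 + 8.8 + 12.9)/6 = 65/6 = 65/6 ≈ 10.8333.
For a Normal prior and Normal likelihood with known variance, the posterior is Normal; its mode equals its mean, the precision-weighted average.
Prior precision 1/σ₀² = 1/16 = 0.0625; data precision n/σ² = 6/1 = 6.
μ̂ = (0.0625·8 + 6·(65/6)) / (0.0625 + 6) = 65.5/6.0625 = 1048/97 ≈ 10.804.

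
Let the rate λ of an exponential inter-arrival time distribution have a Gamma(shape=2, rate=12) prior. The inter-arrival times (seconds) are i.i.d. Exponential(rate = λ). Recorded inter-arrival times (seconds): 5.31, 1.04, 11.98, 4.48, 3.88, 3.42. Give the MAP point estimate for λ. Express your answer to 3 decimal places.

The Exponential(rate=λ) likelihood is ∝ λ^n e^(−λΣtᵢ). Here n = 6 and Σtᵢ = 5.31 + 1.04 + 11.98 + 4.48 + 3.88 + 3.42 = 30.11.
Posterior ∝ λe^(−12λ) · λ^6e^(−30.11λ) = λ^7e^(−42.11λ), i.e. Gamma(8, 42.11).
Mode = (a−1)/b = 7/42.11 ≈ 0.166.

λ̂_MAP = 0.166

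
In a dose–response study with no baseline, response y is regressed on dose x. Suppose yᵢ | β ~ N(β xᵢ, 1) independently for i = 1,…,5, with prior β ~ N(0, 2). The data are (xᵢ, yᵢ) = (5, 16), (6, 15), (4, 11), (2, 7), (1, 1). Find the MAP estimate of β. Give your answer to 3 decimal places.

β̂_MAP = 2.776

log p(β | y) = −Σ(yᵢ − βxᵢ)²/(2·1) − β²/(2·2) + const.
Setting the derivative to zero: Σxᵢ(yᵢ − βxᵢ)/1 − β/2 = 0, so β = Σxᵢyᵢ / (Σxᵢ² + σ²/τ²).
Σxᵢyᵢ = 5·16 + 6·15 + 4·11 + 2·7 + 1·1 = 229; Σxᵢ² = 82; σ²/τ² = 0.5.
β̂_MAP = 229 / (82 + 0.5) = 229/82.5 ≈ 2.776.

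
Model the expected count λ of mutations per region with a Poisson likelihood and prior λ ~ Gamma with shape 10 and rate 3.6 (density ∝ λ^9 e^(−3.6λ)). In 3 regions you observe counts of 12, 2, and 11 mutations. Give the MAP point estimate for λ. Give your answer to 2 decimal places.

λ̂_MAP = 5.15

Σxᵢ = 12+2+11 = 25, with n = 3.
Posterior ∝ λ^9e^(−3.6λ) · λ^25e^(−3λ) = λ^34e^(−6.6λ), i.e. Gamma(shape=35, rate=6.6).
The mode of a Gamma(a, b) with a ≥ 1 (shape–rate) is (a−1)/b = 34/6.6 ≈ 5.15.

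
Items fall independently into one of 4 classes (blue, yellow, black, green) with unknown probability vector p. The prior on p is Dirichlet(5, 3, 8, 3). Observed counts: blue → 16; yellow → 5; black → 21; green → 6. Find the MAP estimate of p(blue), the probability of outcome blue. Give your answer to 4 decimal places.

The posterior is Dirichlet(αᵢ + nᵢ) = Dirichlet(21, 8, 29, 9).
For a Dirichlet(a₁,…,a_K) with all aᵢ > 1, the mode has j-th component (aⱼ − 1)/(Σaᵢ − K).
Here Σaᵢ = 67 and K = 4, so p(blue) = (21 − 1)/(67 − 4) = 20/63 ≈ 0.3175.

MAP estimate of p(blue) = 0.3175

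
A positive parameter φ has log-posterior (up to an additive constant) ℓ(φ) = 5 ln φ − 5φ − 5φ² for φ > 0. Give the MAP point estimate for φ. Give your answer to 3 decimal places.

φ̂_MAP = 0.500

ℓ'(φ) = 5/φ − 5 − 10φ. Setting this to zero and multiplying by φ: 10φ² + 5φ − 5 = 0.
φ = (−5 + √(5² + 4·10·5)) / (2·10) = (−5 + √225) / 20 = (−5 + 15)/20 = 1/2.
ℓ''(φ) = −5/φ² − 10 < 0, confirming a maximum.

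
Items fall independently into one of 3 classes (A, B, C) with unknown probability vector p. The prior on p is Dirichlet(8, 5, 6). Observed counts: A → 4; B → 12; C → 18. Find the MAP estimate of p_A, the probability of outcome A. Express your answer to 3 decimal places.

MAP estimate of p_A = 0.220

The posterior is Dirichlet(αᵢ + nᵢ) = Dirichlet(12, 17, 24).
For a Dirichlet(a₁,…,a_K) with all aᵢ > 1, the mode has j-th component (aⱼ − 1)/(Σaᵢ − K).
Here Σaᵢ = 53 and K = 3, so p_A = (12 − 1)/(53 − 3) = 11/50 ≈ 0.220.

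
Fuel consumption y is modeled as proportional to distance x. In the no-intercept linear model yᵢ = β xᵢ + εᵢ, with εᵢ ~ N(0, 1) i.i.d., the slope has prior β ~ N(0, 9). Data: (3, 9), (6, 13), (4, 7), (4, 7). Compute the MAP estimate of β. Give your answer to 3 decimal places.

log p(β | y) = −Σ(yᵢ − βxᵢ)²/(2·1) − β²/(2·9) + const.
Setting the derivative to zero: Σxᵢ(yᵢ − βxᵢ)/1 − β/9 = 0, so β = Σxᵢyᵢ / (Σxᵢ² + σ²/τ²).
Σxᵢyᵢ = 3·9 + 6·13 + 4·7 + 4·7 = 161; Σxᵢ² = 77; σ²/τ² = 1/9.
β̂_MAP = 161 / (77 + 1/9) = 161/(694/9) = 1449/694 ≈ 2.088.

β̂_MAP = 2.088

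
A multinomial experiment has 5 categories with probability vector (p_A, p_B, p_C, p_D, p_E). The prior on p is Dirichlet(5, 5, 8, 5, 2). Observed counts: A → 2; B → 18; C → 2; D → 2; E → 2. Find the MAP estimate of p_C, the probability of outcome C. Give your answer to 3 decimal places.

The posterior is Dirichlet(αᵢ + nᵢ) = Dirichlet(7, 23, 10, 7, 4).
For a Dirichlet(a₁,…,a_K) with all aᵢ > 1, the mode has j-th component (aⱼ − 1)/(Σaᵢ − K).
Here Σaᵢ = 51 and K = 5, so p_C = (10 − 1)/(51 − 5) = 9/46 ≈ 0.196.

MAP estimate of p_C = 0.196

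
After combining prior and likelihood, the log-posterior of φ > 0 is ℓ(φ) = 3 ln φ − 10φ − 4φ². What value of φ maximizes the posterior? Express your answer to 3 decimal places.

ℓ'(φ) = 3/φ − 10 − 8φ. Setting this to zero and multiplying by φ: 8φ² + 10φ − 3 = 0.
φ = (−10 + √(10² + 4·8·3)) / (2·8) = (−10 + √196) / 16 = (−10 + 14)/16 = 1/4.
ℓ''(φ) = −3/φ² − 8 < 0, confirming a maximum.

φ̂_MAP = 0.250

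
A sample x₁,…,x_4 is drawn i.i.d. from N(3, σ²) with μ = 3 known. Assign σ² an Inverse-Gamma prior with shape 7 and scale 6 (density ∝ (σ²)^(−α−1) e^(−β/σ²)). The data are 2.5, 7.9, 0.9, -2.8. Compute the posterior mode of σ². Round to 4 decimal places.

Sum of squared deviations about the known mean: SS = (2.5−3)² + (7.9−3)² + (0.9−3)² + (-2.8−3)² = 62.31.
The Normal likelihood contributes (σ²)^(−n/2) exp(−SS/(2σ²)), so the posterior is Inverse-Gamma(α + n/2, β + SS/2) = Inverse-Gamma(9, 37.155).
The mode of Inverse-Gamma(a, b) is b/(a+1) = 37.155/10 ≈ 3.7155.

σ̂²_MAP = 3.7155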